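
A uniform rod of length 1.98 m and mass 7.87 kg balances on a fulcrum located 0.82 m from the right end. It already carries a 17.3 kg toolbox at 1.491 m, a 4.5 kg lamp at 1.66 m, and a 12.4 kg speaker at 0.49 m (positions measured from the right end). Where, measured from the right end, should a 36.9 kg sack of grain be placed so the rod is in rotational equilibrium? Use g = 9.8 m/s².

About the fulcrum (at 0.82 m from the right end):
Beam weight: 7.87 × 9.8 = 77.13 N down at 0.99 m → arm 0.17 m, τ = 77.13 × 0.17 = 13.11 N·m counterclockwise.
Toolbox: 17.3 × 9.8 = 169.5 N down at 1.491 m → arm 0.671 m, τ = 169.5 × 0.671 = 113.7 N·m counterclockwise.
Lamp: 4.5 × 9.8 = 44.1 N down at 1.66 m → arm 0.84 m, τ = 44.1 × 0.84 = 37.04 N·m counterclockwise.
Speaker: 12.4 × 9.8 = 121.5 N down at 0.49 m → arm 0.33 m, τ = 121.5 × 0.33 = 40.09 N·m clockwise.
Net moment of existing loads = 123.8 N·m counterclockwise.
The sack of grain weighs 36.9 × 9.8 = 361.6 N and must supply an equal clockwise moment, so its lever arm about the fulcrum is 123.8 / 361.6 = 0.342 m.
That puts it at 0.82 − 0.342 = 0.478 m from the right end.

x ≈ 0.478 m from the right end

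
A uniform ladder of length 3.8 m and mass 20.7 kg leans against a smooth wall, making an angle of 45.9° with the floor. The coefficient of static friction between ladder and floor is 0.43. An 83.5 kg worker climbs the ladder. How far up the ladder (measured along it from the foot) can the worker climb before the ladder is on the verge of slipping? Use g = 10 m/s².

d ≈ 1.63 m

Sum moments about the foot of the ladder (the floor normal and friction both act there and drop out).
Ladder weight 20.7×10 = 207 N acts at 1.9 m along the ladder; its horizontal arm is 1.9·cos45.9° = 1.322 m → τ = 273.7 N·m clockwise.
Worker weight 83.5×10 = 835 N at distance d → arm d·cos45.9° → τ = 835·d·0.6959 clockwise.
Wall normal N at the top has arm L sinθ = 2.729 m counterclockwise, so Στ = 0 gives N·2.729 = 273.7 + 581.1·d.
ΣFy = 0 ⇒ N_floor = 1042 N, so the maximum friction is μ_s·N_floor = 0.43×1042 = 448.1 N. ΣFx = 0 ⇒ N_wall = f, so at the slipping point N = 448.1 N.
Substituting: 448.1×2.729 = 273.7 + 581.1·d ⇒ d = (1223 − 273.7) / 581.1 = 1.63 m.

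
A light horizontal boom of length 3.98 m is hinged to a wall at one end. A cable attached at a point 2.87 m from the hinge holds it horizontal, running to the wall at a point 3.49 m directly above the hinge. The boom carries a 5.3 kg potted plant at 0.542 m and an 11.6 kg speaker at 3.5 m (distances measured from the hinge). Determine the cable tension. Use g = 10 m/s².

T ≈ 196 N

Taking torques about the hinge:
Potted plant: 5.3 × 10 = 53 N down at 0.542 m → arm 0.542 m, τ = 53 × 0.542 = 28.73 N·m clockwise.
Speaker: 11.6 × 10 = 116 N down at 3.5 m → arm 3.5 m, τ = 116 × 3.5 = 406 N·m clockwise.
Total clockwise load moment = 434.7 N·m.
The cable tension T acts at 2.87 m; only its component perpendicular to the boom, T sinθ, produces torque. sinθ = h/√(h²+d²) = 3.49/√(3.49²+2.87²) = 0.7724.
Balancing moments: T × 2.87 × 0.7724 = 434.7, giving T = 434.7 / 2.217 = 196 N.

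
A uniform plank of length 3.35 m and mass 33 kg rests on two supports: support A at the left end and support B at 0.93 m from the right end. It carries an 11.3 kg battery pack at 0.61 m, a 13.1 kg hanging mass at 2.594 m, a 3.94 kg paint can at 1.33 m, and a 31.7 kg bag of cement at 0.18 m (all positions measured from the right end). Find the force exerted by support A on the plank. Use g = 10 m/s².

R_A ≈ 85 N

Choose support B as the axis so its reaction then has zero moment arm.
Beam weight: 33 × 10 = 330 N down at 1.675 m → arm 0.745 m, τ = 330 × 0.745 = 245.8 N·m counterclockwise.
Battery pack: 11.3 × 10 = 113 N down at 0.61 m → arm 0.32 m, τ = 113 × 0.32 = 36.16 N·m clockwise.
Hanging mass: 13.1 × 10 = 131 N down at 2.594 m → arm 1.664 m, τ = 131 × 1.664 = 218 N·m counterclockwise.
Paint can: 3.94 × 10 = 39.4 N down at 1.33 m → arm 0.4 m, τ = 39.4 × 0.4 = 15.76 N·m counterclockwise.
Bag of cement: 31.7 × 10 = 317 N down at 0.18 m → arm 0.75 m, τ = 317 × 0.75 = 237.8 N·m clockwise.
Net load moment about support B = 205.6 N·m counterclockwise.
Reaction R at support A is upward at 3.35 m, arm 2.42 m → moment R × 2.42 clockwise.
Balancing moments: R × 2.42 = 205.6, giving R = 85 N.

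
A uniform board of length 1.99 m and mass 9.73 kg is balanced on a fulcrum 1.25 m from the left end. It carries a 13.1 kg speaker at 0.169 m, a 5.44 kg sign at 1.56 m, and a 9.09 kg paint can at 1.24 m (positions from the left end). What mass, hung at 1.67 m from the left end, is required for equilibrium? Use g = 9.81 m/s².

Choose the fulcrum (at 1.25 m from the left end) as the axis so the support reaction has zero arm there.
Beam weight: 9.73 × 9.81 = 95.45 N down at 0.995 m → arm 0.255 m, τ = 95.45 × 0.255 = 24.34 N·m counterclockwise.
Speaker: 13.1 × 9.81 = 128.5 N down at 0.169 m → arm 1.081 m, τ = 128.5 × 1.081 = 138.9 N·m counterclockwise.
Sign: 5.44 × 9.81 = 53.37 N down at 1.56 m → arm 0.31 m, τ = 53.37 × 0.31 = 16.54 N·m clockwise.
Paint can: 9.09 × 9.81 = 89.17 N down at 1.24 m → arm 0.01 m, τ = 89.17 × 0.01 = 0.8917 N·m counterclockwise.
Net moment of known loads = 147.6 N·m counterclockwise.
An unknown mass m at 1.67 m has arm 0.42 m; its moment is m·g·0.42 clockwise.
Setting net torque to zero: m × 9.81 × 0.42 = 147.6 → m = 147.6 / (9.81 × 0.42) = 35.8 kg.

m ≈ 35.8 kg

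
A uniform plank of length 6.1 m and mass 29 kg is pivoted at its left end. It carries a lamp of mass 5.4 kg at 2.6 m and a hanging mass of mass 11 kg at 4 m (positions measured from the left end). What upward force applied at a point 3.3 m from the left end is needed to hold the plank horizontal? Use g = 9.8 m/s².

F ≈ 435 N

Choose the left end as the axis so the unknown pivot reaction has zero arm there.
Beam weight: 29 × 9.8 = 284.2 N down at 3.05 m → arm 3.05 m, τ = 284.2 × 3.05 = 866.8 N·m clockwise.
Lamp: 5.4 × 9.8 = 52.92 N down at 2.6 m → arm 2.6 m, τ = 52.92 × 2.6 = 137.6 N·m clockwise.
Hanging mass: 11 × 9.8 = 107.8 N down at 4 m → arm 4 m, τ = 107.8 × 4 = 431.2 N·m clockwise.
Net moment of the loads = 1436 N·m clockwise.
The upward force F acts at a point 3.3 m from the left end, arm 3.3 m, giving F × 3.3 counterclockwise.
Setting net torque to zero: F × 3.3 = 1436 → F = 1436 / 3.3 = 435 N.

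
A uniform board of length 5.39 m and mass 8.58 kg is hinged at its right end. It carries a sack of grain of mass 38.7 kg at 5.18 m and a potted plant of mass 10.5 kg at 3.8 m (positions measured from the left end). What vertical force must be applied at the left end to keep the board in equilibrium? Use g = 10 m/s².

Take moments about the right end.
Beam weight: 8.58 × 10 = 85.8 N down at 2.695 m → arm 2.695 m, τ = 85.8 × 2.695 = 231.2 N·m counterclockwise.
Sack of grain: 38.7 × 10 = 387 N down at 5.18 m → arm 0.21 m, τ = 387 × 0.21 = 81.27 N·m counterclockwise.
Potted plant: 10.5 × 10 = 105 N down at 3.8 m → arm 1.59 m, τ = 105 × 1.59 = 167 N·m counterclockwise.
Net moment of the loads = 479.5 N·m counterclockwise.
The upward force F acts at the left end, arm 5.39 m, giving F × 5.39 clockwise.
Balancing moments: F × 5.39 = 479.5, giving F = 479.5 / 5.39 = 89 N.

F ≈ 89 N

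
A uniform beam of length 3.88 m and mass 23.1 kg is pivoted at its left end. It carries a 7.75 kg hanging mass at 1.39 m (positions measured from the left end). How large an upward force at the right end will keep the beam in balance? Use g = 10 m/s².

F ≈ 143 N

Sum moments about the left end (the unknown pivot reaction has zero arm there).
Beam weight: 23.1 × 10 = 231 N down at 1.94 m → arm 1.94 m, τ = 231 × 1.94 = 448.1 N·m clockwise.
Hanging mass: 7.75 × 10 = 77.5 N down at 1.39 m → arm 1.39 m, τ = 77.5 × 1.39 = 107.7 N·m clockwise.
Net moment of the loads = 555.8 N·m clockwise.
The upward force F acts at the right end, arm 3.88 m, giving F × 3.88 counterclockwise.
For rotational equilibrium, F × 3.88 = 555.8, so F = 555.8 / 3.88 = 143 N.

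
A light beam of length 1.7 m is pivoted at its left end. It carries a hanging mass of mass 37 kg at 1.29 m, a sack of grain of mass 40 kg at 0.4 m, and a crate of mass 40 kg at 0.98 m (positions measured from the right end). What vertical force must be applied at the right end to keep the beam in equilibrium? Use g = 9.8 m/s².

F ≈ 553 N

Taking torques about the left end:
Hanging mass: 37 × 9.8 = 362.6 N down at 1.29 m → arm 0.41 m, τ = 362.6 × 0.41 = 148.7 N·m clockwise.
Sack of grain: 40 × 9.8 = 392 N down at 0.4 m → arm 1.3 m, τ = 392 × 1.3 = 509.6 N·m clockwise.
Crate: 40 × 9.8 = 392 N down at 0.98 m → arm 0.72 m, τ = 392 × 0.72 = 282.2 N·m clockwise.
Net moment of the loads = 940.5 N·m clockwise.
The upward force F acts at the right end, arm 1.7 m, giving F × 1.7 counterclockwise.
Στ = 0 ⇒ F × 1.7 = 940.5 ⇒ F = 940.5 / 1.7 = 553 N.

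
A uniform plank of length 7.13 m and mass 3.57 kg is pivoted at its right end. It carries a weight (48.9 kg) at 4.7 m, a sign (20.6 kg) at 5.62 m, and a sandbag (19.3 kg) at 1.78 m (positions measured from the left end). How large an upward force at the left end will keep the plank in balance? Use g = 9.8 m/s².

F ≈ 365 N

Choose the right end as the axis so the unknown pivot reaction has zero arm there.
Beam weight: 3.57 × 9.8 = 34.99 N down at 3.565 m → arm 3.565 m, τ = 34.99 × 3.565 = 124.7 N·m counterclockwise.
Weight: 48.9 × 9.8 = 479.2 N down at 4.7 m → arm 2.43 m, τ = 479.2 × 2.43 = 1164 N·m counterclockwise.
Sign: 20.6 × 9.8 = 201.9 N down at 5.62 m → arm 1.51 m, τ = 201.9 × 1.51 = 304.9 N·m counterclockwise.
Sandbag: 19.3 × 9.8 = 189.1 N down at 1.78 m → arm 5.35 m, τ = 189.1 × 5.35 = 1012 N·m counterclockwise.
Net moment of the loads = 2606 N·m counterclockwise.
The upward force F acts at the left end, arm 7.13 m, giving F × 7.13 clockwise.
Setting net torque to zero: F × 7.13 = 2606 → F = 2606 / 7.13 = 365 N.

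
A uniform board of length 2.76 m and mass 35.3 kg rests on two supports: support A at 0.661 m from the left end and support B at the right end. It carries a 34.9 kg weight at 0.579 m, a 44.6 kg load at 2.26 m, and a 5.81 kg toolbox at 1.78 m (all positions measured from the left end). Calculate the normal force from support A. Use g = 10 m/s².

Sum moments about support B (its reaction then has zero moment arm).
Beam weight: 35.3 × 10 = 353 N down at 1.38 m → arm 1.38 m, τ = 353 × 1.38 = 487.1 N·m counterclockwise.
Weight: 34.9 × 10 = 349 N down at 0.579 m → arm 2.181 m, τ = 349 × 2.181 = 761.2 N·m counterclockwise.
Load: 44.6 × 10 = 446 N down at 2.26 m → arm 0.5 m, τ = 446 × 0.5 = 223 N·m counterclockwise.
Toolbox: 5.81 × 10 = 58.1 N down at 1.78 m → arm 0.98 m, τ = 58.1 × 0.98 = 56.94 N·m counterclockwise.
Net load moment about support B = 1528 N·m counterclockwise.
Reaction R at support A is upward at 0.661 m, arm 2.099 m → moment R × 2.099 clockwise.
For rotational equilibrium, R × 2.099 = 1528, so R = 728 N.

R_A ≈ 728 N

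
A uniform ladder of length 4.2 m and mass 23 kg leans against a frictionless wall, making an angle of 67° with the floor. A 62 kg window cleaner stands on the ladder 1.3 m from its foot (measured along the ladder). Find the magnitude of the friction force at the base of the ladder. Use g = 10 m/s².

f ≈ 130 N

Take moments about the foot of the ladder.
Ladder weight 23×10 = 230 N acts at 2.1 m along the ladder; its horizontal arm is 2.1·cos67° = 0.8205 m → τ = 188.7 N·m clockwise.
Window cleaner: 62×10 = 620 N at 1.3 m → arm 0.508 m → τ = 315 N·m clockwise.
Wall normal N acts horizontally at the top; its moment arm is the height L sinθ = 4.2·sin67° = 3.866 m, counterclockwise.
For rotational equilibrium, N × 3.866 = 503.7, so N = 130 N.
ΣFx = 0: friction at the foot balances the wall's push, so f = N_wall = 130 N.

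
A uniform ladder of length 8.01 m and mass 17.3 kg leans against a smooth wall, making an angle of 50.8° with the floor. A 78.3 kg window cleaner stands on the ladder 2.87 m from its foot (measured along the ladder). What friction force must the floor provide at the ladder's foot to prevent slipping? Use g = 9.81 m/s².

About the foot of the ladder:
Ladder weight 17.3×9.81 = 169.7 N acts at 4.005 m along the ladder; its horizontal arm is 4.005·cos50.8° = 2.531 m → τ = 429.5 N·m clockwise.
Window cleaner: 78.3×9.81 = 768.1 N at 2.87 m → arm 1.814 m → τ = 1393 N·m clockwise.
Wall normal N acts horizontally at the top; its moment arm is the height L sinθ = 8.01·sin50.8° = 6.207 m, counterclockwise.
Στ = 0 ⇒ N × 6.207 = 1822 ⇒ N = 294 N.
ΣFx = 0: friction at the foot balances the wall's push, so f = N_wall = 294 N.

f ≈ 294 N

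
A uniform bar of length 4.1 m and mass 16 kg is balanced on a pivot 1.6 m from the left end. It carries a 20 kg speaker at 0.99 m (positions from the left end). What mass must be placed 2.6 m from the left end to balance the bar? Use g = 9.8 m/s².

About the pivot (at 1.6 m from the left end):
Beam weight: 16 × 9.8 = 156.8 N down at 2.05 m → arm 0.45 m, τ = 156.8 × 0.45 = 70.56 N·m clockwise.
Speaker: 20 × 9.8 = 196 N down at 0.99 m → arm 0.61 m, τ = 196 × 0.61 = 119.6 N·m counterclockwise.
Net moment of known loads = 49.04 N·m counterclockwise.
An unknown mass m at 2.6 m has arm 1 m; its moment is m·g·1 clockwise.
For rotational equilibrium, m × 9.8 × 1 = 49.04, so m = 49.04 / (9.8 × 1) = 5 kg.

m ≈ 5 kg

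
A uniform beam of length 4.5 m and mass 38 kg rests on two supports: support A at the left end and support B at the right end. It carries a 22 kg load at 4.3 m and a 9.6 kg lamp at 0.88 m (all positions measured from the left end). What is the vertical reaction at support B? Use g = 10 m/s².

R_B ≈ 419 N

About support A:
Beam weight: 38 × 10 = 380 N down at 2.25 m → arm 2.25 m, τ = 380 × 2.25 = 855 N·m clockwise.
Load: 22 × 10 = 220 N down at 4.3 m → arm 4.3 m, τ = 220 × 4.3 = 946 N·m clockwise.
Lamp: 9.6 × 10 = 96 N down at 0.88 m → arm 0.88 m, τ = 96 × 0.88 = 84.48 N·m clockwise.
Net load moment about support A = 1885 N·m clockwise.
Reaction R at support B is upward at 4.5 m, arm 4.5 m → moment R × 4.5 counterclockwise.
Setting net torque to zero: R × 4.5 = 1885 → R = 419 N.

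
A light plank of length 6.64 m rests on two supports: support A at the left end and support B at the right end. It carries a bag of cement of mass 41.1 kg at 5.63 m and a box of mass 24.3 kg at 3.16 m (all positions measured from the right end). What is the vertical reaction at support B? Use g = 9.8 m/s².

R_B ≈ 186 N

Choose support A as the axis so its reaction then has zero moment arm.
Bag of cement: 41.1 × 9.8 = 402.8 N down at 5.63 m → arm 1.01 m, τ = 402.8 × 1.01 = 406.8 N·m clockwise.
Box: 24.3 × 9.8 = 238.1 N down at 3.16 m → arm 3.48 m, τ = 238.1 × 3.48 = 828.6 N·m clockwise.
Net load moment about support A = 1235 N·m clockwise.
Reaction R at support B is upward at 0 m, arm 6.64 m → moment R × 6.64 counterclockwise.
Στ = 0 ⇒ R × 6.64 = 1235 ⇒ R = 186 N.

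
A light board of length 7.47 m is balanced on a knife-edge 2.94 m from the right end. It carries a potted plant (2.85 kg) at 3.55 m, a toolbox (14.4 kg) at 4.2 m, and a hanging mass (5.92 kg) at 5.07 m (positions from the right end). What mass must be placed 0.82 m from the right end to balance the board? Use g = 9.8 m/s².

m ≈ 15.3 kg

Choose the knife-edge (at 2.94 m from the right end) as the axis so the support reaction has zero arm there.
Potted plant: 2.85 × 9.8 = 27.93 N down at 3.55 m → arm 0.61 m, τ = 27.93 × 0.61 = 17.04 N·m counterclockwise.
Toolbox: 14.4 × 9.8 = 141.1 N down at 4.2 m → arm 1.26 m, τ = 141.1 × 1.26 = 177.8 N·m counterclockwise.
Hanging mass: 5.92 × 9.8 = 58.02 N down at 5.07 m → arm 2.13 m, τ = 58.02 × 2.13 = 123.6 N·m counterclockwise.
Net moment of known loads = 318.4 N·m counterclockwise.
An unknown mass m at 0.82 m has arm 2.12 m; its moment is m·g·2.12 clockwise.
Στ = 0 ⇒ m × 9.8 × 2.12 = 318.4 ⇒ m = 318.4 / (9.8 × 2.12) = 15.3 kg.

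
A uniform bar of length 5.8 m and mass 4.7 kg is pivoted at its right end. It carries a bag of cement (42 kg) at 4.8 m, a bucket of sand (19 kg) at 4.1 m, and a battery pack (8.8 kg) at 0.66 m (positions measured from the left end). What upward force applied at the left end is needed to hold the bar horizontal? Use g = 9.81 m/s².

F ≈ 225 N

Choose the right end as the axis so the unknown pivot reaction has zero arm there.
Beam weight: 4.7 × 9.81 = 46.11 N down at 2.9 m → arm 2.9 m, τ = 46.11 × 2.9 = 133.7 N·m counterclockwise.
Bag of cement: 42 × 9.81 = 412 N down at 4.8 m → arm 1 m, τ = 412 × 1 = 412 N·m counterclockwise.
Bucket of sand: 19 × 9.81 = 186.4 N down at 4.1 m → arm 1.7 m, τ = 186.4 × 1.7 = 316.9 N·m counterclockwise.
Battery pack: 8.8 × 9.81 = 86.33 N down at 0.66 m → arm 5.14 m, τ = 86.33 × 5.14 = 443.7 N·m counterclockwise.
Net moment of the loads = 1306 N·m counterclockwise.
The upward force F acts at the left end, arm 5.8 m, giving F × 5.8 clockwise.
For rotational equilibrium, F × 5.8 = 1306, so F = 1306 / 5.8 = 225 N.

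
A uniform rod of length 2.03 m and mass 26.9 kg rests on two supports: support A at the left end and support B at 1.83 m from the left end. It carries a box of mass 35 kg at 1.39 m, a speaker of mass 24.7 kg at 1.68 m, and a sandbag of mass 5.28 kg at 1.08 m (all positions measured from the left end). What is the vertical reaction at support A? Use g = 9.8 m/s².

Choose support B as the axis so its reaction then has zero moment arm.
Beam weight: 26.9 × 9.8 = 263.6 N down at 1.015 m → arm 0.815 m, τ = 263.6 × 0.815 = 214.8 N·m counterclockwise.
Box: 35 × 9.8 = 343 N down at 1.39 m → arm 0.44 m, τ = 343 × 0.44 = 150.9 N·m counterclockwise.
Speaker: 24.7 × 9.8 = 242.1 N down at 1.68 m → arm 0.15 m, τ = 242.1 × 0.15 = 36.31 N·m counterclockwise.
Sandbag: 5.28 × 9.8 = 51.74 N down at 1.08 m → arm 0.75 m, τ = 51.74 × 0.75 = 38.8 N·m counterclockwise.
Net load moment about support B = 440.8 N·m counterclockwise.
Reaction R at support A is upward at 0 m, arm 1.83 m → moment R × 1.83 clockwise.
Setting net torque to zero: R × 1.83 = 440.8 → R = 241 N.

R_A ≈ 241 N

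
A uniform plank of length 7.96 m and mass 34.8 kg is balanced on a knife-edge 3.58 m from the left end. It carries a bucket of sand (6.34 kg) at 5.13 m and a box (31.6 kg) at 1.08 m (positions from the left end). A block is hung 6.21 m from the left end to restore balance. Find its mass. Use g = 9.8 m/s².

Taking torques about the knife-edge (at 3.58 m from the left end):
Beam weight: 34.8 × 9.8 = 341 N down at 3.98 m → arm 0.4 m, τ = 341 × 0.4 = 136.4 N·m clockwise.
Bucket of sand: 6.34 × 9.8 = 62.13 N down at 5.13 m → arm 1.55 m, τ = 62.13 × 1.55 = 96.3 N·m clockwise.
Box: 31.6 × 9.8 = 309.7 N down at 1.08 m → arm 2.5 m, τ = 309.7 × 2.5 = 774.2 N·m counterclockwise.
Net moment of known loads = 541.5 N·m counterclockwise.
An unknown mass m at 6.21 m has arm 2.63 m; its moment is m·g·2.63 clockwise.
Στ = 0 ⇒ m × 9.8 × 2.63 = 541.5 ⇒ m = 541.5 / (9.8 × 2.63) = 21 kg.

m ≈ 21 kg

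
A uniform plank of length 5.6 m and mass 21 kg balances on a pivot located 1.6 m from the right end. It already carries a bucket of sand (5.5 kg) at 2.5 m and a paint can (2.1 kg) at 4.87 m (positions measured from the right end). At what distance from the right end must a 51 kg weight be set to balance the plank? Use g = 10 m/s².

Taking torques about the pivot (at 1.6 m from the right end):
Beam weight: 21 × 10 = 210 N down at 2.8 m → arm 1.2 m, τ = 210 × 1.2 = 252 N·m counterclockwise.
Bucket of sand: 5.5 × 10 = 55 N down at 2.5 m → arm 0.9 m, τ = 55 × 0.9 = 49.5 N·m counterclockwise.
Paint can: 2.1 × 10 = 21 N down at 4.87 m → arm 3.27 m, τ = 21 × 3.27 = 68.67 N·m counterclockwise.
Net moment of existing loads = 370.2 N·m counterclockwise.
The weight weighs 51 × 10 = 510 N and must supply an equal clockwise moment, so its lever arm about the pivot is 370.2 / 510 = 0.726 m.
That puts it at 1.6 − 0.726 = 0.874 m from the right end.

x ≈ 0.874 m from the right end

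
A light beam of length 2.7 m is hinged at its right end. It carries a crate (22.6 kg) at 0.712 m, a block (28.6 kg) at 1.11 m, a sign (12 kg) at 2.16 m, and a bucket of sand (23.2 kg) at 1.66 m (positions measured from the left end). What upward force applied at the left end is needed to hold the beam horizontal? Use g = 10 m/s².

F ≈ 448 N

Take moments about the right end.
Crate: 22.6 × 10 = 226 N down at 0.712 m → arm 1.988 m, τ = 226 × 1.988 = 449.3 N·m counterclockwise.
Block: 28.6 × 10 = 286 N down at 1.11 m → arm 1.59 m, τ = 286 × 1.59 = 454.7 N·m counterclockwise.
Sign: 12 × 10 = 120 N down at 2.16 m → arm 0.54 m, τ = 120 × 0.54 = 64.8 N·m counterclockwise.
Bucket of sand: 23.2 × 10 = 232 N down at 1.66 m → arm 1.04 m, τ = 232 × 1.04 = 241.3 N·m counterclockwise.
Net moment of the loads = 1210 N·m counterclockwise.
The upward force F acts at the left end, arm 2.7 m, giving F × 2.7 clockwise.
Setting net torque to zero: F × 2.7 = 1210 → F = 1210 / 2.7 = 448 N.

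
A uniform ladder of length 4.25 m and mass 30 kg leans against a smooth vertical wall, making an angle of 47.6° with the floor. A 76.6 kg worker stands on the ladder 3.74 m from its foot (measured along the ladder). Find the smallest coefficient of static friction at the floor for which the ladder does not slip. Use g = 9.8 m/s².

μ_min ≈ 0.706

Sum moments about the foot of the ladder (the floor normal and friction both act there and drop out).
Ladder weight 30×9.8 = 294 N acts at 2.125 m along the ladder; its horizontal arm is 2.125·cos47.6° = 1.433 m → τ = 421.3 N·m clockwise.
Worker: 76.6×9.8 = 750.7 N at 3.74 m → arm 2.522 m → τ = 1893 N·m clockwise.
Wall normal N acts horizontally at the top; its moment arm is the height L sinθ = 4.25·sin47.6° = 3.138 m, counterclockwise.
For rotational equilibrium, N × 3.138 = 2314, so N = 737.4 N.
ΣFx = 0 ⇒ f = N_wall = 737.4 N. ΣFy = 0 ⇒ N_floor = 1045 N.
μ_min = f / N_floor = 737.4 / 1045 = 0.706.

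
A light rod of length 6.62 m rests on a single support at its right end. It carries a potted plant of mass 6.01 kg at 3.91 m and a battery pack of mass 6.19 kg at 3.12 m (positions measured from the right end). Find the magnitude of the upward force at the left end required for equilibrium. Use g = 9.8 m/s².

F ≈ 63.4 N

Choose the right end as the axis so the unknown pivot reaction has zero arm there.
Potted plant: 6.01 × 9.8 = 58.9 N down at 3.91 m → arm 3.91 m, τ = 58.9 × 3.91 = 230.3 N·m counterclockwise.
Battery pack: 6.19 × 9.8 = 60.66 N down at 3.12 m → arm 3.12 m, τ = 60.66 × 3.12 = 189.3 N·m counterclockwise.
Net moment of the loads = 419.6 N·m counterclockwise.
The upward force F acts at the left end, arm 6.62 m, giving F × 6.62 clockwise.
Balancing moments: F × 6.62 = 419.6, giving F = 419.6 / 6.62 = 63.4 N.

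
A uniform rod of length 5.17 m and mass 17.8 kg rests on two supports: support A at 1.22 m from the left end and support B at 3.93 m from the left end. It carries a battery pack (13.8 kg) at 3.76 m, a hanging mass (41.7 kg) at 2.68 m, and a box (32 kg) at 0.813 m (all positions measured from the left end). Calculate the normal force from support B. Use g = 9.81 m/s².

About support A:
Beam weight: 17.8 × 9.81 = 174.6 N down at 2.585 m → arm 1.365 m, τ = 174.6 × 1.365 = 238.3 N·m clockwise.
Battery pack: 13.8 × 9.81 = 135.4 N down at 3.76 m → arm 2.54 m, τ = 135.4 × 2.54 = 343.9 N·m clockwise.
Hanging mass: 41.7 × 9.81 = 409.1 N down at 2.68 m → arm 1.46 m, τ = 409.1 × 1.46 = 597.3 N·m clockwise.
Box: 32 × 9.81 = 313.9 N down at 0.813 m → arm 0.407 m, τ = 313.9 × 0.407 = 127.8 N·m counterclockwise.
Net load moment about support A = 1052 N·m clockwise.
Reaction R at support B is upward at 3.93 m, arm 2.71 m → moment R × 2.71 counterclockwise.
Στ = 0 ⇒ R × 2.71 = 1052 ⇒ R = 388 N.

R_B ≈ 388 N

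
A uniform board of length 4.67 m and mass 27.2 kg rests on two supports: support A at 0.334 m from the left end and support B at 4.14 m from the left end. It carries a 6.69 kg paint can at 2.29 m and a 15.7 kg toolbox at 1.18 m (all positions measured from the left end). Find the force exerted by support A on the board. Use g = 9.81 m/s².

R_A ≈ 278 N

Take moments about support B.
Beam weight: 27.2 × 9.81 = 266.8 N down at 2.335 m → arm 1.805 m, τ = 266.8 × 1.805 = 481.6 N·m counterclockwise.
Paint can: 6.69 × 9.81 = 65.63 N down at 2.29 m → arm 1.85 m, τ = 65.63 × 1.85 = 121.4 N·m counterclockwise.
Toolbox: 15.7 × 9.81 = 154 N down at 1.18 m → arm 2.96 m, τ = 154 × 2.96 = 455.8 N·m counterclockwise.
Net load moment about support B = 1059 N·m counterclockwise.
Reaction R at support A is upward at 0.334 m, arm 3.806 m → moment R × 3.806 clockwise.
For rotational equilibrium, R × 3.806 = 1059, so R = 278 N.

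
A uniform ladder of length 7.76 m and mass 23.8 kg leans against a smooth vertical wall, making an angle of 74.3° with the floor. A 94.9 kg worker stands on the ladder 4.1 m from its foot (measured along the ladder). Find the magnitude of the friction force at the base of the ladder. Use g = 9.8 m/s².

f ≈ 171 N

Taking torques about the foot of the ladder:
Ladder weight 23.8×9.8 = 233.2 N acts at 3.88 m along the ladder; its horizontal arm is 3.88·cos74.3° = 1.05 m → τ = 244.9 N·m clockwise.
Worker: 94.9×9.8 = 930 N at 4.1 m → arm 1.109 m → τ = 1031 N·m clockwise.
Wall normal N acts horizontally at the top; its moment arm is the height L sinθ = 7.76·sin74.3° = 7.47 m, counterclockwise.
Setting net torque to zero: N × 7.47 = 1276 → N = 171 N.
ΣFx = 0: friction at the foot balances the wall's push, so f = N_wall = 171 N.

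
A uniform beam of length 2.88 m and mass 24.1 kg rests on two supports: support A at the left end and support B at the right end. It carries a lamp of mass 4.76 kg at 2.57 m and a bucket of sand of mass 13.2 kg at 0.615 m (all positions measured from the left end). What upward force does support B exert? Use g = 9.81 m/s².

Choose support A as the axis so its reaction then has zero moment arm.
Beam weight: 24.1 × 9.81 = 236.4 N down at 1.44 m → arm 1.44 m, τ = 236.4 × 1.44 = 340.4 N·m clockwise.
Lamp: 4.76 × 9.81 = 46.7 N down at 2.57 m → arm 2.57 m, τ = 46.7 × 2.57 = 120 N·m clockwise.
Bucket of sand: 13.2 × 9.81 = 129.5 N down at 0.615 m → arm 0.615 m, τ = 129.5 × 0.615 = 79.64 N·m clockwise.
Net load moment about support A = 540 N·m clockwise.
Reaction R at support B is upward at 2.88 m, arm 2.88 m → moment R × 2.88 counterclockwise.
Setting net torque to zero: R × 2.88 = 540 → R = 188 N.

R_B ≈ 188 N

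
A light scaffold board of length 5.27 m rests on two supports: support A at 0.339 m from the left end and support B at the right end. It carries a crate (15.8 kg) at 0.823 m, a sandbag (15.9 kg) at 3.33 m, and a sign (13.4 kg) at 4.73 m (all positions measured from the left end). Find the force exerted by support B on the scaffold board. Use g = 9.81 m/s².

Choose support A as the axis so its reaction then has zero moment arm.
Crate: 15.8 × 9.81 = 155 N down at 0.823 m → arm 0.484 m, τ = 155 × 0.484 = 75.02 N·m clockwise.
Sandbag: 15.9 × 9.81 = 156 N down at 3.33 m → arm 2.991 m, τ = 156 × 2.991 = 466.6 N·m clockwise.
Sign: 13.4 × 9.81 = 131.5 N down at 4.73 m → arm 4.391 m, τ = 131.5 × 4.391 = 577.4 N·m clockwise.
Net load moment about support A = 1119 N·m clockwise.
Reaction R at support B is upward at 5.27 m, arm 4.931 m → moment R × 4.931 counterclockwise.
Setting net torque to zero: R × 4.931 = 1119 → R = 227 N.

R_B ≈ 227 N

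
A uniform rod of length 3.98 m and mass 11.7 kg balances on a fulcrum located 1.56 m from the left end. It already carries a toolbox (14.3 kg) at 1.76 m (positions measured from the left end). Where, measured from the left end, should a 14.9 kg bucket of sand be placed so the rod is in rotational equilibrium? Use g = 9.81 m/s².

x ≈ 1.03 m from the left end

Taking torques about the fulcrum (at 1.56 m from the left end):
Beam weight: 11.7 × 9.81 = 114.8 N down at 1.99 m → arm 0.43 m, τ = 114.8 × 0.43 = 49.36 N·m clockwise.
Toolbox: 14.3 × 9.81 = 140.3 N down at 1.76 m → arm 0.2 m, τ = 140.3 × 0.2 = 28.06 N·m clockwise.
Net moment of existing loads = 77.42 N·m clockwise.
The bucket of sand weighs 14.9 × 9.81 = 146.2 N and must supply an equal counterclockwise moment, so its lever arm about the fulcrum is 77.42 / 146.2 = 0.53 m.
That puts it at 1.56 − 0.53 = 1.03 m from the left end.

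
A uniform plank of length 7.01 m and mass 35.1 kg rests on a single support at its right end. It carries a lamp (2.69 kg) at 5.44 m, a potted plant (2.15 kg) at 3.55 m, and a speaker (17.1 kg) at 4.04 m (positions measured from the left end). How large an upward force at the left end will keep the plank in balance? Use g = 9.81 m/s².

Choose the right end as the axis so the unknown pivot reaction has zero arm there.
Beam weight: 35.1 × 9.81 = 344.3 N down at 3.505 m → arm 3.505 m, τ = 344.3 × 3.505 = 1207 N·m counterclockwise.
Lamp: 2.69 × 9.81 = 26.39 N down at 5.44 m → arm 1.57 m, τ = 26.39 × 1.57 = 41.43 N·m counterclockwise.
Potted plant: 2.15 × 9.81 = 21.09 N down at 3.55 m → arm 3.46 m, τ = 21.09 × 3.46 = 72.97 N·m counterclockwise.
Speaker: 17.1 × 9.81 = 167.8 N down at 4.04 m → arm 2.97 m, τ = 167.8 × 2.97 = 498.4 N·m counterclockwise.
Net moment of the loads = 1820 N·m counterclockwise.
The upward force F acts at the left end, arm 7.01 m, giving F × 7.01 clockwise.
Setting net torque to zero: F × 7.01 = 1820 → F = 1820 / 7.01 = 260 N.

F ≈ 260 N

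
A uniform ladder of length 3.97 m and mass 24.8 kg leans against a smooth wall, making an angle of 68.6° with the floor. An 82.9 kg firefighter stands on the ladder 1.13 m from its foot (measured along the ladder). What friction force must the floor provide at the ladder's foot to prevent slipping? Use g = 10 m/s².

f ≈ 141 N

Sum moments about the foot of the ladder (the floor normal and friction both act there and drop out).
Ladder weight 24.8×10 = 248 N acts at 1.985 m along the ladder; its horizontal arm is 1.985·cos68.6° = 0.7243 m → τ = 179.6 N·m clockwise.
Firefighter: 82.9×10 = 829 N at 1.13 m → arm 0.4123 m → τ = 341.8 N·m clockwise.
Wall normal N acts horizontally at the top; its moment arm is the height L sinθ = 3.97·sin68.6° = 3.696 m, counterclockwise.
Balancing moments: N × 3.696 = 521.4, giving N = 141 N.
ΣFx = 0: friction at the foot balances the wall's push, so f = N_wall = 141 N.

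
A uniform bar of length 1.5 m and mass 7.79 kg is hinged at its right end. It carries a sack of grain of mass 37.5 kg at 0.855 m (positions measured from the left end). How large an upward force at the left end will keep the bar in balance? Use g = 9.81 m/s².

Take moments about the right end.
Beam weight: 7.79 × 9.81 = 76.42 N down at 0.75 m → arm 0.75 m, τ = 76.42 × 0.75 = 57.31 N·m counterclockwise.
Sack of grain: 37.5 × 9.81 = 367.9 N down at 0.855 m → arm 0.645 m, τ = 367.9 × 0.645 = 237.3 N·m counterclockwise.
Net moment of the loads = 294.6 N·m counterclockwise.
The upward force F acts at the left end, arm 1.5 m, giving F × 1.5 clockwise.
For rotational equilibrium, F × 1.5 = 294.6, so F = 294.6 / 1.5 = 196 N.

F ≈ 196 N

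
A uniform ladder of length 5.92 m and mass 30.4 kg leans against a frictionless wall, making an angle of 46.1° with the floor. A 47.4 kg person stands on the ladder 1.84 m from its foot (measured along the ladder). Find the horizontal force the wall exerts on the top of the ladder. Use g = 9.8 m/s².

N_wall ≈ 282 N

Take moments about the foot of the ladder.
Ladder weight 30.4×9.8 = 297.9 N acts at 2.96 m along the ladder; its horizontal arm is 2.96·cos46.1° = 2.052 m → τ = 611.3 N·m clockwise.
Person: 47.4×9.8 = 464.5 N at 1.84 m → arm 1.276 m → τ = 592.7 N·m clockwise.
Wall normal N acts horizontally at the top; its moment arm is the height L sinθ = 5.92·sin46.1° = 4.266 m, counterclockwise.
Setting net torque to zero: N × 4.266 = 1204 → N = 282 N.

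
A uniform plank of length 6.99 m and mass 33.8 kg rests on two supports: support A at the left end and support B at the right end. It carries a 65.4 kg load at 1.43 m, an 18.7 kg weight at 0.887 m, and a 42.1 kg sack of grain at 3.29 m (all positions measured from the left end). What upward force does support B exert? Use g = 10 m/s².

Taking torques about support A:
Beam weight: 33.8 × 10 = 338 N down at 3.495 m → arm 3.495 m, τ = 338 × 3.495 = 1181 N·m clockwise.
Load: 65.4 × 10 = 654 N down at 1.43 m → arm 1.43 m, τ = 654 × 1.43 = 935.2 N·m clockwise.
Weight: 18.7 × 10 = 187 N down at 0.887 m → arm 0.887 m, τ = 187 × 0.887 = 165.9 N·m clockwise.
Sack of grain: 42.1 × 10 = 421 N down at 3.29 m → arm 3.29 m, τ = 421 × 3.29 = 1385 N·m clockwise.
Net load moment about support A = 3667 N·m clockwise.
Reaction R at support B is upward at 6.99 m, arm 6.99 m → moment R × 6.99 counterclockwise.
For rotational equilibrium, R × 6.99 = 3667, so R = 525 N.

R_B ≈ 525 N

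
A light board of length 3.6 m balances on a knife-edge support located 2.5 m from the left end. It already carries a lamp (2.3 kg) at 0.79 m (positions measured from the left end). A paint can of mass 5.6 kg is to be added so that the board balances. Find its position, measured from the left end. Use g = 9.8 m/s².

Take moments about the knife-edge support (at 2.5 m from the left end).
Lamp: 2.3 × 9.8 = 22.54 N down at 0.79 m → arm 1.71 m, τ = 22.54 × 1.71 = 38.54 N·m counterclockwise.
Net moment of existing loads = 38.54 N·m counterclockwise.
The paint can weighs 5.6 × 9.8 = 54.88 N and must supply an equal clockwise moment, so its lever arm about the knife-edge support is 38.54 / 54.88 = 0.702 m.
That puts it at 2.5 + 0.702 = 3.2 m from the left end.

x ≈ 3.2 m from the left end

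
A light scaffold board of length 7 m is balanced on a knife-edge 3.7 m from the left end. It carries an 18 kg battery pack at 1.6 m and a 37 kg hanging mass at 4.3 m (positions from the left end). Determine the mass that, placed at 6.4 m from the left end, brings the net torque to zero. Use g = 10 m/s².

m ≈ 5.78 kg

Sum moments about the knife-edge (at 3.7 m from the left end) (the support reaction has zero arm there).
Battery pack: 18 × 10 = 180 N down at 1.6 m → arm 2.1 m, τ = 180 × 2.1 = 378 N·m counterclockwise.
Hanging mass: 37 × 10 = 370 N down at 4.3 m → arm 0.6 m, τ = 370 × 0.6 = 222 N·m clockwise.
Net moment of known loads = 156 N·m counterclockwise.
An unknown mass m at 6.4 m has arm 2.7 m; its moment is m·g·2.7 clockwise.
Balancing moments: m × 10 × 2.7 = 156, giving m = 156 / (10 × 2.7) = 5.78 kg.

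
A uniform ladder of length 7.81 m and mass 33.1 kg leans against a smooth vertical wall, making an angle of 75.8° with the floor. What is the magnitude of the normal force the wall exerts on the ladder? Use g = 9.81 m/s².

N_wall ≈ 41.1 N

Take moments about the foot of the ladder.
Ladder weight 33.1×9.81 = 324.7 N acts at 3.905 m along the ladder; its horizontal arm is 3.905·cos75.8° = 0.9579 m → τ = 311 N·m clockwise.
Wall normal N acts horizontally at the top; its moment arm is the height L sinθ = 7.81·sin75.8° = 7.571 m, counterclockwise.
For rotational equilibrium, N × 7.571 = 311, so N = 41.1 N.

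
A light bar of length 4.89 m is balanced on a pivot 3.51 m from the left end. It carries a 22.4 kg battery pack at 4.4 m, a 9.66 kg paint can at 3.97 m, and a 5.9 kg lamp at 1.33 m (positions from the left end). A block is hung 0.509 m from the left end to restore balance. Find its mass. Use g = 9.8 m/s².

About the pivot (at 3.51 m from the left end):
Battery pack: 22.4 × 9.8 = 219.5 N down at 4.4 m → arm 0.89 m, τ = 219.5 × 0.89 = 195.4 N·m clockwise.
Paint can: 9.66 × 9.8 = 94.67 N down at 3.97 m → arm 0.46 m, τ = 94.67 × 0.46 = 43.55 N·m clockwise.
Lamp: 5.9 × 9.8 = 57.82 N down at 1.33 m → arm 2.18 m, τ = 57.82 × 2.18 = 126 N·m counterclockwise.
Net moment of known loads = 112.9 N·m clockwise.
An unknown mass m at 0.509 m has arm 3.001 m; its moment is m·g·3.001 counterclockwise.
Setting net torque to zero: m × 9.8 × 3.001 = 112.9 → m = 112.9 / (9.8 × 3.001) = 3.84 kg.

m ≈ 3.84 kg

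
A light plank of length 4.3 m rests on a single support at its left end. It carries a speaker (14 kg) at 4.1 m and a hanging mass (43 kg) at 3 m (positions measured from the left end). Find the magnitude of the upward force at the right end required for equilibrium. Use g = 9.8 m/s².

Take moments about the left end.
Speaker: 14 × 9.8 = 137.2 N down at 4.1 m → arm 4.1 m, τ = 137.2 × 4.1 = 562.5 N·m clockwise.
Hanging mass: 43 × 9.8 = 421.4 N down at 3 m → arm 3 m, τ = 421.4 × 3 = 1264 N·m clockwise.
Net moment of the loads = 1826 N·m clockwise.
The upward force F acts at the right end, arm 4.3 m, giving F × 4.3 counterclockwise.
Στ = 0 ⇒ F × 4.3 = 1826 ⇒ F = 1826 / 4.3 = 425 N.

F ≈ 425 N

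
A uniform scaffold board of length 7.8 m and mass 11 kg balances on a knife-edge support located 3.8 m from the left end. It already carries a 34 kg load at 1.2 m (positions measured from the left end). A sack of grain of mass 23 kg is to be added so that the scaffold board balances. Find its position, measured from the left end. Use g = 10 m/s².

x ≈ 7.6 m from the left end

About the knife-edge support (at 3.8 m from the left end):
Beam weight: 11 × 10 = 110 N down at 3.9 m → arm 0.1 m, τ = 110 × 0.1 = 11 N·m clockwise.
Load: 34 × 10 = 340 N down at 1.2 m → arm 2.6 m, τ = 340 × 2.6 = 884 N·m counterclockwise.
Net moment of existing loads = 873 N·m counterclockwise.
The sack of grain weighs 23 × 10 = 230 N and must supply an equal clockwise moment, so its lever arm about the knife-edge support is 873 / 230 = 3.8 m.
That puts it at 3.8 + 3.8 = 7.6 m from the left end.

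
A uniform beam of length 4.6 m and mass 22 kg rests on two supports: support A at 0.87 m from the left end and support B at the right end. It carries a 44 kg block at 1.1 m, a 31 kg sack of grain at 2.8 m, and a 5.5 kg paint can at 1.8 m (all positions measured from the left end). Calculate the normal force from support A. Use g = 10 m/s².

R_A ≈ 739 N

Choose support B as the axis so its reaction then has zero moment arm.
Beam weight: 22 × 10 = 220 N down at 2.3 m → arm 2.3 m, τ = 220 × 2.3 = 506 N·m counterclockwise.
Block: 44 × 10 = 440 N down at 1.1 m → arm 3.5 m, τ = 440 × 3.5 = 1540 N·m counterclockwise.
Sack of grain: 31 × 10 = 310 N down at 2.8 m → arm 1.8 m, τ = 310 × 1.8 = 558 N·m counterclockwise.
Paint can: 5.5 × 10 = 55 N down at 1.8 m → arm 2.8 m, τ = 55 × 2.8 = 154 N·m counterclockwise.
Net load moment about support B = 2758 N·m counterclockwise.
Reaction R at support A is upward at 0.87 m, arm 3.73 m → moment R × 3.73 clockwise.
Στ = 0 ⇒ R × 3.73 = 2758 ⇒ R = 739 N.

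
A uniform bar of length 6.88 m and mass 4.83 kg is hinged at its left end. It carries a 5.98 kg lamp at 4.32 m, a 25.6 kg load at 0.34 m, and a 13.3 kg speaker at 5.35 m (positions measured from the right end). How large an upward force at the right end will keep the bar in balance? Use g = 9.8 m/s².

F ≈ 313 N

Sum moments about the left end (the unknown pivot reaction has zero arm there).
Beam weight: 4.83 × 9.8 = 47.33 N down at 3.44 m → arm 3.44 m, τ = 47.33 × 3.44 = 162.8 N·m clockwise.
Lamp: 5.98 × 9.8 = 58.6 N down at 4.32 m → arm 2.56 m, τ = 58.6 × 2.56 = 150 N·m clockwise.
Load: 25.6 × 9.8 = 250.9 N down at 0.34 m → arm 6.54 m, τ = 250.9 × 6.54 = 1641 N·m clockwise.
Speaker: 13.3 × 9.8 = 130.3 N down at 5.35 m → arm 1.53 m, τ = 130.3 × 1.53 = 199.4 N·m clockwise.
Net moment of the loads = 2153 N·m clockwise.
The upward force F acts at the right end, arm 6.88 m, giving F × 6.88 counterclockwise.
Στ = 0 ⇒ F × 6.88 = 2153 ⇒ F = 2153 / 6.88 = 313 N.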